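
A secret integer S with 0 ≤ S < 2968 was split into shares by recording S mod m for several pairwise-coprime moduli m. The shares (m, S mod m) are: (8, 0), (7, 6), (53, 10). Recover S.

328

The moduli are pairwise coprime; N = 8·7·53 = 2968.
N/8 = 371; 371 ≡ 3 (mod 8); 3·3 ≡ 1, so inverse 3.
N/7 = 424; 424 ≡ 4 (mod 7); 4·2 ≡ 1, so inverse 2.
N/53 = 56; 56 ≡ 3 (mod 53); 3·18 ≡ 1, so inverse 18.
S ≡ 0·371·3 + 6·424·2 + 10·56·18 = 15168.
15168 mod 2968 = 328.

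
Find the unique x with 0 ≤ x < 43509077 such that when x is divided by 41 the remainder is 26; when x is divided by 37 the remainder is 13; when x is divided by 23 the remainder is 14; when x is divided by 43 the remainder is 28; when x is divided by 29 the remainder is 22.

3252720

Combine the congruences pairwise.
From x ≡ 26 (mod 41) write x = 26 + 41t. Substituting into x ≡ 13 (mod 37) gives 41t ≡ 24 (mod 37), and since 4⁻¹ ≡ 28 (mod 37), t ≡ 6. Hence x ≡ 26 + 41·6 = 272 (mod 1517).
From x ≡ 272 (mod 1517) write x = 272 + 1517t. Substituting into x ≡ 14 (mod 23) gives 1517t ≡ 18 (mod 23), and since 22⁻¹ ≡ 22 (mod 23), t ≡ 5. Hence x ≡ 272 + 1517·5 = 7857 (mod 34891).
From x ≡ 7857 (mod 34891) write x = 7857 + 34891t. Substituting into x ≡ 28 (mod 43) gives 34891t ≡ 40 (mod 43), and since 18⁻¹ ≡ 12 (mod 43), t ≡ 7. Hence x ≡ 7857 + 34891·7 = 252094 (mod 1500313).
From x ≡ 252094 (mod 1500313) write x = 252094 + 1500313t. Substituting into x ≡ 22 (mod 29) gives 1500313t ≡ 25 (mod 29), and since 27⁻¹ ≡ 14 (mod 29), t ≡ 2. Hence x ≡ 252094 + 1500313·2 = 3252720 (mod 43509077).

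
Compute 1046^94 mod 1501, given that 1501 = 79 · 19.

Mod 79: 1046 ≡ 19; by Fermat, exponent reduces to 94 mod 78 = 16; 19^16 ≡ 73 (mod 79).
Mod 19: 1046 ≡ 1; by Fermat, exponent reduces to 94 mod 18 = 4; 1^4 ≡ 1 (mod 19).
Combine by CRT: x ≡ 73 (mod 79), x ≡ 1 (mod 19) ⇒ x ≡ 1179 (mod 1501).

1179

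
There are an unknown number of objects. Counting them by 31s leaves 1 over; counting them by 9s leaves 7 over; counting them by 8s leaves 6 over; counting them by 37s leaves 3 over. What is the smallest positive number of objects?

Combine the congruences pairwise.
From N ≡ 1 (mod 31) write N = 1 + 31t. Substituting into N ≡ 7 (mod 9) gives 31t ≡ 6 (mod 9), and since 4⁻¹ ≡ 7 (mod 9), t ≡ 6. Hence N ≡ 1 + 31·6 = 187 (mod 279).
From N ≡ 187 (mod 279) write N = 187 + 279t. Substituting into N ≡ 6 (mod 8) gives 279t ≡ 3 (mod 8), and since 7⁻¹ ≡ 7 (mod 8), t ≡ 5. Hence N ≡ 187 + 279·5 = 1582 (mod 2232).
From N ≡ 1582 (mod 2232) write N = 1582 + 2232t. Substituting into N ≡ 3 (mod 37) gives 2232t ≡ 12 (mod 37), and since 12⁻¹ ≡ 34 (mod 37), t ≡ 1. Hence N ≡ 1582 + 2232·1 = 3814 (mod 82584).

3814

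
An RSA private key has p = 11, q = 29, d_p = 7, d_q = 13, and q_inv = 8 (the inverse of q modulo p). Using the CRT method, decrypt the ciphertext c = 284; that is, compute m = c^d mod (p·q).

169

m₁ = c^(d_p) mod p: c ≡ 9 (mod 11), and 9^7 mod 11 = 4.
m₂ = c^(d_q) mod q: c ≡ 23 (mod 29), and 23^13 mod 29 = 24.
h = q_inv·(m₁ − m₂) mod p = 8·(4 − 24) mod 11 = 5.
m = m₂ + h·q = 24 + 5·29 = 169.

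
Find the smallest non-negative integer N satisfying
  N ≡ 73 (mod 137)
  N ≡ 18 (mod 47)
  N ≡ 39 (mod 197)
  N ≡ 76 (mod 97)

89521764

From N ≡ 73 (mod 137) write N = 73 + 137t. Substituting into N ≡ 18 (mod 47) gives 137t ≡ 39 (mod 47), and since 43⁻¹ ≡ 35 (mod 47), t ≡ 2. Hence N ≡ 73 + 137·2 = 347 (mod 6439).
From N ≡ 347 (mod 6439) write N = 347 + 6439t. Substituting into N ≡ 39 (mod 197) gives 6439t ≡ 86 (mod 197), and since 135⁻¹ ≡ 54 (mod 197), t ≡ 113. Hence N ≡ 347 + 6439·113 = 727954 (mod 1268483).
From N ≡ 727954 (mod 1268483) write N = 727954 + 1268483t. Substituting into N ≡ 76 (mod 97) gives 1268483t ≡ 10 (mod 97), and since 14⁻¹ ≡ 7 (mod 97), t ≡ 70. Hence N ≡ 727954 + 1268483·70 = 89521764 (mod 123042851).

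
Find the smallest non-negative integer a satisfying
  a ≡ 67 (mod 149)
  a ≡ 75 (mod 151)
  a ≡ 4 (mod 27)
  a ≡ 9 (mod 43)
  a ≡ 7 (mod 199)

From a ≡ 67 (mod 149) write a = 67 + 149t. Substituting into a ≡ 75 (mod 151) gives 149t ≡ 8 (mod 151), and since 149⁻¹ ≡ 75 (mod 151), t ≡ 147. Hence a ≡ 67 + 149·147 = 21970 (mod 22499).
From a ≡ 21970 (mod 22499) write a = 21970 + 22499t. Substituting into a ≡ 4 (mod 27) gives 22499t ≡ 12 (mod 27), and since 8⁻¹ ≡ 17 (mod 27), t ≡ 15. Hence a ≡ 21970 + 22499·15 = 359455 (mod 607473).
From a ≡ 359455 (mod 607473) write a = 359455 + 607473t. Substituting into a ≡ 9 (mod 43) gives 607473t ≡ 34 (mod 43), and since 12⁻¹ ≡ 18 (mod 43), t ≡ 10. Hence a ≡ 359455 + 607473·10 = 6434185 (mod 26121339).
From a ≡ 6434185 (mod 26121339) write a = 6434185 + 26121339t. Substituting into a ≡ 7 (mod 199) gives 26121339t ≡ 89 (mod 199), and since 2⁻¹ ≡ 100 (mod 199), t ≡ 144. Hence a ≡ 6434185 + 26121339·144 = 3767907001 (mod 5198146461).

3767907001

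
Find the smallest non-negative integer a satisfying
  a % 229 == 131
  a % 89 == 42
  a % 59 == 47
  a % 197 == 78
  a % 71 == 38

8324048913

The moduli are pairwise coprime; N = 229·89·59·197·71 = 16819073773.
N/229 = 73445737; 73445737 ≡ 170 (mod 229); 170·163 ≡ 1, so inverse 163.
N/89 = 188978357; 188978357 ≡ 29 (mod 89); 29·43 ≡ 1, so inverse 43.
N/59 = 285069047; 285069047 ≡ 45 (mod 59); 45·21 ≡ 1, so inverse 21.
N/197 = 85376009; 85376009 ≡ 149 (mod 197); 149·119 ≡ 1, so inverse 119.
N/71 = 236888363; 236888363 ≡ 58 (mod 71); 58·60 ≡ 1, so inverse 60.
a ≡ 131·73445737·163 + 42·188978357·43 + 47·285069047·21 + 78·85376009·119 + 38·236888363·60 = 3523510467470.
3523510467470 mod 16819073773 = 8324048913.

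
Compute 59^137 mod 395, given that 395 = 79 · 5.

Mod 79: 59 ≡ 59; by Fermat, exponent reduces to 137 mod 78 = 59; 59^59 ≡ 39 (mod 79).
Mod 5: 59 ≡ 4; by Fermat, exponent reduces to 137 mod 4 = 1; 4^1 ≡ 4 (mod 5).
Combine by CRT: x ≡ 39 (mod 79), x ≡ 4 (mod 5) ⇒ x ≡ 39 (mod 395).

39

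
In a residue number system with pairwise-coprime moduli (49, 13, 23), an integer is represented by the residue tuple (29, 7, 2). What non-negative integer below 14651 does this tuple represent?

Combine the congruences pairwise.
From x ≡ 29 (mod 49) write x = 29 + 49t. Substituting into x ≡ 7 (mod 13) gives 49t ≡ 4 (mod 13), and since 10⁻¹ ≡ 4 (mod 13), t ≡ 3. Hence x ≡ 29 + 49·3 = 176 (mod 637).
From x ≡ 176 (mod 637) write x = 176 + 637t. Substituting into x ≡ 2 (mod 23) gives 637t ≡ 10 (mod 23), and since 16⁻¹ ≡ 13 (mod 23), t ≡ 15. Hence x ≡ 176 + 637·15 = 9731 (mod 14651).

9731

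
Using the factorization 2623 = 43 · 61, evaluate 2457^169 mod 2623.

Mod 43: 2457 ≡ 6; by Fermat, exponent reduces to 169 mod 42 = 1; 6^1 ≡ 6 (mod 43).
Mod 61: 2457 ≡ 17; by Fermat, exponent reduces to 169 mod 60 = 49; 17^49 ≡ 10 (mod 61).
Combine by CRT: x ≡ 6 (mod 43), x ≡ 10 (mod 61) ⇒ x ≡ 2328 (mod 2623).

2328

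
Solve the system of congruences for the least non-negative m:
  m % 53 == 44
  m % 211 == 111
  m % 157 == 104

1277927

The moduli are pairwise coprime; N = 53·211·157 = 1755731.
N/53 = 33127; 33127 ≡ 2 (mod 53); 2·27 ≡ 1, so inverse 27.
N/211 = 8321; 8321 ≡ 92 (mod 211); 92·39 ≡ 1, so inverse 39.
N/157 = 11183; 11183 ≡ 36 (mod 157); 36·48 ≡ 1, so inverse 48.
m ≡ 44·33127·27 + 111·8321·39 + 104·11183·48 = 131202021.
131202021 mod 1755731 = 1277927.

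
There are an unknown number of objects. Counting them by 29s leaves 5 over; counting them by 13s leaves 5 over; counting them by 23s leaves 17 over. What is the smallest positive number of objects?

From N ≡ 5 (mod 29) write N = 5 + 29t. Substituting into N ≡ 5 (mod 13) gives 29t ≡ 0 (mod 13), and since 3⁻¹ ≡ 9 (mod 13), t ≡ 0. Hence N ≡ 5 + 29·0 = 5 (mod 377).
From N ≡ 5 (mod 377) write N = 5 + 377t. Substituting into N ≡ 17 (mod 23) gives 377t ≡ 12 (mod 23), and since 9⁻¹ ≡ 18 (mod 23), t ≡ 9. Hence N ≡ 5 + 377·9 = 3398 (mod 8671).

3398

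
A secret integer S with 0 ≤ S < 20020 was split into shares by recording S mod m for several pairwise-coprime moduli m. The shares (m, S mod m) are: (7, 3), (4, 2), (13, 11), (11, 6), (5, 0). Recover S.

The moduli are pairwise coprime; N = 7·4·13·11·5 = 20020.
N/7 = 2860; 2860 ≡ 4 (mod 7); 4·2 ≡ 1, so inverse 2.
N/4 = 5005; 5005 ≡ 1 (mod 4), inverse 1.
N/13 = 1540; 1540 ≡ 6 (mod 13); 6·11 ≡ 1, so inverse 11.
N/11 = 1820; 1820 ≡ 5 (mod 11); 5·9 ≡ 1, so inverse 9.
N/5 = 4004; 4004 ≡ 4 (mod 5); 4·4 ≡ 1, so inverse 4.
S ≡ 3·2860·2 + 2·5005·1 + 11·1540·11 + 6·1820·9 + 0·4004·4 = 311790.
311790 mod 20020 = 11490.

11490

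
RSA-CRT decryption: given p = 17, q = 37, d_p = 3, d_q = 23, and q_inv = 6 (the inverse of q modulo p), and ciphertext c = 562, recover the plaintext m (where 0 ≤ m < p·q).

120

m₁ = c^(d_p) mod p: c ≡ 1 (mod 17), and 1^3 mod 17 = 1.
m₂ = c^(d_q) mod q: c ≡ 7 (mod 37), and 7^23 mod 37 = 9.
h = q_inv·(m₁ − m₂) mod p = 6·(1 − 9) mod 17 = 3.
m = m₂ + h·q = 9 + 3·37 = 120.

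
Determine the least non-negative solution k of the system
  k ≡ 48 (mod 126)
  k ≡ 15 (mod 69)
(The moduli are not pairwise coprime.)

2568

Combine the congruences pairwise.
gcd(126, 69) = 3 and 3 | (15 − 48), so the pair is consistent; merging gives k ≡ 2568 (mod 2898), where 2898 = lcm(126, 69).
The solution is unique modulo lcm(126, 69) = 2898.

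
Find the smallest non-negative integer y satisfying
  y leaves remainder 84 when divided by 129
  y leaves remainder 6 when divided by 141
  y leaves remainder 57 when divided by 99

94899

Combine the congruences pairwise.
gcd(129, 141) = 3 and 3 | (6 − 84), so the pair is consistent; merging gives y ≡ 3954 (mod 6063), where 6063 = lcm(129, 141).
gcd(6063, 99) = 3 and 3 | (57 − 3954), so the pair is consistent; merging gives y ≡ 94899 (mod 200079), where 200079 = lcm(6063, 99).
The solution is unique modulo lcm(129, 141, 99) = 200079.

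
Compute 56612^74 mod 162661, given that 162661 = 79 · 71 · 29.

125014

Mod 79: 56612 ≡ 48; 48^74 ≡ 36 (mod 79).
Mod 71: 56612 ≡ 25; by Fermat, exponent reduces to 74 mod 70 = 4; 25^4 ≡ 54 (mod 71).
Mod 29: 56612 ≡ 4; by Fermat, exponent reduces to 74 mod 28 = 18; 4^18 ≡ 24 (mod 29).
Combine by CRT: x ≡ 36 (mod 79), x ≡ 54 (mod 71), x ≡ 24 (mod 29) ⇒ x ≡ 125014 (mod 162661).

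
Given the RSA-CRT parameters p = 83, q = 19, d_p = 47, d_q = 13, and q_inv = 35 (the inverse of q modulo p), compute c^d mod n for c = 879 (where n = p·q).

1195

m₁ = c^(d_p) mod p: c ≡ 49 (mod 83), and 49^47 mod 83 = 33.
m₂ = c^(d_q) mod q: c ≡ 5 (mod 19), and 5^13 mod 19 = 17.
h = q_inv·(m₁ − m₂) mod p = 35·(33 − 17) mod 83 = 62.
m = m₂ + h·q = 17 + 62·19 = 1195.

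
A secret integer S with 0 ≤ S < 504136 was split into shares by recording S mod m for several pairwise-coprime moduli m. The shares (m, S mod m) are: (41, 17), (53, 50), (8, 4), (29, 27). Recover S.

31956

From S ≡ 17 (mod 41) write S = 17 + 41t. Substituting into S ≡ 50 (mod 53) gives 41t ≡ 33 (mod 53), and since 41⁻¹ ≡ 22 (mod 53), t ≡ 37. Hence S ≡ 17 + 41·37 = 1534 (mod 2173).
From S ≡ 1534 (mod 2173) write S = 1534 + 2173t. Substituting into S ≡ 4 (mod 8) gives 2173t ≡ 6 (mod 8), and since 5⁻¹ ≡ 5 (mod 8), t ≡ 6. Hence S ≡ 1534 + 2173·6 = 14572 (mod 17384).
From S ≡ 14572 (mod 17384) write S = 14572 + 17384t. Substituting into S ≡ 27 (mod 29) gives 17384t ≡ 13 (mod 29), and since 13⁻¹ ≡ 9 (mod 29), t ≡ 1. Hence S ≡ 14572 + 17384·1 = 31956 (mod 504136).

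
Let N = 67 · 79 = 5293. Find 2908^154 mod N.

1073

Mod 67: 2908 ≡ 27; by Fermat, exponent reduces to 154 mod 66 = 22; 27^22 ≡ 1 (mod 67).
Mod 79: 2908 ≡ 64; by Fermat, exponent reduces to 154 mod 78 = 76; 64^76 ≡ 46 (mod 79).
Combine by CRT: x ≡ 1 (mod 67), x ≡ 46 (mod 79) ⇒ x ≡ 1073 (mod 5293).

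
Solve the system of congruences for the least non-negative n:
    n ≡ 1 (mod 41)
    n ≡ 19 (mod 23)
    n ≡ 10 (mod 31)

The moduli are pairwise coprime; M = 41·23·31 = 29233.
M/41 = 713; 713 ≡ 16 (mod 41); 16·18 ≡ 1, so inverse 18.
M/23 = 1271; 1271 ≡ 6 (mod 23); 6·4 ≡ 1, so inverse 4.
M/31 = 943; 943 ≡ 13 (mod 31); 13·12 ≡ 1, so inverse 12.
n ≡ 1·713·18 + 19·1271·4 + 10·943·12 = 222590.
222590 mod 29233 = 17959.

17959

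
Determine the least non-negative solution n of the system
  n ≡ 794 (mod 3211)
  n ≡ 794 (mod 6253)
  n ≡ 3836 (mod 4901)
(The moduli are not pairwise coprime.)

gcd(3211, 6253) = 169 and 169 | (794 − 794), so the pair is consistent; merging gives n ≡ 794 (mod 118807), where 118807 = lcm(3211, 6253).
gcd(118807, 4901) = 169 and 169 | (3836 − 794), so the pair is consistent; merging gives n ≡ 1782899 (mod 3445403), where 3445403 = lcm(118807, 4901).
The solution is unique modulo lcm(3211, 6253, 4901) = 3445403.

1782899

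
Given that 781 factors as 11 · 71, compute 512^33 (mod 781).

Mod 11: 512 ≡ 6; by Fermat, exponent reduces to 33 mod 10 = 3; 6^3 ≡ 7 (mod 11).
Mod 71: 512 ≡ 15; 15^33 ≡ 6 (mod 71).
Combine by CRT: x ≡ 7 (mod 11), x ≡ 6 (mod 71) ⇒ x ≡ 645 (mod 781).

645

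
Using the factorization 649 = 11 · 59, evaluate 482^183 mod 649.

Mod 11: 482 ≡ 9; by Fermat, exponent reduces to 183 mod 10 = 3; 9^3 ≡ 3 (mod 11).
Mod 59: 482 ≡ 10; by Fermat, exponent reduces to 183 mod 58 = 9; 10^9 ≡ 32 (mod 59).
Combine by CRT: x ≡ 3 (mod 11), x ≡ 32 (mod 59) ⇒ x ≡ 91 (mod 649).

91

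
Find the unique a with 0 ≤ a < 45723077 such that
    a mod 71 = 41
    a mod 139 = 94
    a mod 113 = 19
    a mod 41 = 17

39198928

The moduli are pairwise coprime; N = 71·139·113·41 = 45723077.
N/71 = 643987; 643987 ≡ 17 (mod 71); 17·46 ≡ 1, so inverse 46.
N/139 = 328943; 328943 ≡ 69 (mod 139); 69·137 ≡ 1, so inverse 137.
N/113 = 404629; 404629 ≡ 89 (mod 113); 89·80 ≡ 1, so inverse 80.
N/41 = 1115197; 1115197 ≡ 38 (mod 41); 38·27 ≡ 1, so inverse 27.
a ≡ 41·643987·46 + 94·328943·137 + 19·404629·80 + 17·1115197·27 = 6577598939.
6577598939 mod 45723077 = 39198928.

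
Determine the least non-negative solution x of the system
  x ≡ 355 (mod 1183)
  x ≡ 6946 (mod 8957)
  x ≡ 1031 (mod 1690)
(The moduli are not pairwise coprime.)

gcd(1183, 8957) = 169 and 169 | (6946 − 355), so the pair is consistent; merging gives x ≡ 60688 (mod 62699), where 62699 = lcm(1183, 8957).
gcd(62699, 1690) = 169 and 169 | (1031 − 60688), so the pair is consistent; merging gives x ≡ 499581 (mod 626990), where 626990 = lcm(62699, 1690).
The solution is unique modulo lcm(1183, 8957, 1690) = 626990.

499581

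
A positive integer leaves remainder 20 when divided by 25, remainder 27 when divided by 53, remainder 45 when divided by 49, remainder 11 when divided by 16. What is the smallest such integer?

The moduli are pairwise coprime; M = 25·53·49·16 = 1038800.
M/25 = 41552; 41552 ≡ 2 (mod 25); 2·13 ≡ 1, so inverse 13.
M/53 = 19600; 19600 ≡ 43 (mod 53); 43·37 ≡ 1, so inverse 37.
M/49 = 21200; 21200 ≡ 32 (mod 49); 32·23 ≡ 1, so inverse 23.
M/16 = 64925; 64925 ≡ 13 (mod 16); 13·5 ≡ 1, so inverse 5.
n ≡ 20·41552·13 + 27·19600·37 + 45·21200·23 + 11·64925·5 = 55896795.
55896795 mod 1038800 = 840395.

840395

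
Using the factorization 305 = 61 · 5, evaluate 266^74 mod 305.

Mod 61: 266 ≡ 22; by Fermat, exponent reduces to 74 mod 60 = 14; 22^14 ≡ 25 (mod 61).
Mod 5: 266 ≡ 1; by Fermat, exponent reduces to 74 mod 4 = 2; 1^2 ≡ 1 (mod 5).
Combine by CRT: x ≡ 25 (mod 61), x ≡ 1 (mod 5) ⇒ x ≡ 86 (mod 305).

86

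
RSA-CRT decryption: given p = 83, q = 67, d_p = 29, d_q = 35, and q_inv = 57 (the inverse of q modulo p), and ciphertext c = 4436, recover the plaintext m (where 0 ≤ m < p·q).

m₁ = c^(d_p) mod p: c ≡ 37 (mod 83), and 37^29 mod 83 = 64.
m₂ = c^(d_q) mod q: c ≡ 14 (mod 67), and 14^35 mod 67 = 62.
h = q_inv·(m₁ − m₂) mod p = 57·(64 − 62) mod 83 = 31.
m = m₂ + h·q = 62 + 31·67 = 2139.

2139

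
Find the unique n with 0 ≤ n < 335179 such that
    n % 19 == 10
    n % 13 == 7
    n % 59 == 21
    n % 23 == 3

159439

Combine the congruences pairwise.
From n ≡ 10 (mod 19) write n = 10 + 19t. Substituting into n ≡ 7 (mod 13) gives 19t ≡ 10 (mod 13), and since 6⁻¹ ≡ 11 (mod 13), t ≡ 6. Hence n ≡ 10 + 19·6 = 124 (mod 247).
From n ≡ 124 (mod 247) write n = 124 + 247t. Substituting into n ≡ 21 (mod 59) gives 247t ≡ 15 (mod 59), and since 11⁻¹ ≡ 43 (mod 59), t ≡ 55. Hence n ≡ 124 + 247·55 = 13709 (mod 14573).
From n ≡ 13709 (mod 14573) write n = 13709 + 14573t. Substituting into n ≡ 3 (mod 23) gives 14573t ≡ 2 (mod 23), and since 14⁻¹ ≡ 5 (mod 23), t ≡ 10. Hence n ≡ 13709 + 14573·10 = 159439 (mod 335179).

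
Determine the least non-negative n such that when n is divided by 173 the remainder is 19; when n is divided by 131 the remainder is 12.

From n ≡ 19 (mod 173) write n = 19 + 173t. Substituting into n ≡ 12 (mod 131) gives 173t ≡ 124 (mod 131), and since 42⁻¹ ≡ 78 (mod 131), t ≡ 109. Hence n ≡ 19 + 173·109 = 18876 (mod 22663).

18876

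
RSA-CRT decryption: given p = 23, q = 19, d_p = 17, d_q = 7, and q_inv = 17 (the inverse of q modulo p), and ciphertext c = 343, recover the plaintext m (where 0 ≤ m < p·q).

419

m₁ = c^(d_p) mod p: c ≡ 21 (mod 23), and 21^17 mod 23 = 5.
m₂ = c^(d_q) mod q: c ≡ 1 (mod 19), and 1^7 mod 19 = 1.
h = q_inv·(m₁ − m₂) mod p = 17·(5 − 1) mod 23 = 22.
m = m₂ + h·q = 1 + 22·19 = 419.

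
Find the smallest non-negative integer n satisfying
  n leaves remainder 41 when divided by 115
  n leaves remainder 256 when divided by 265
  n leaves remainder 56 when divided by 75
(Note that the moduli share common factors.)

gcd(115, 265) = 5 and 5 | (256 − 41), so the pair is consistent; merging gives n ≡ 2111 (mod 6095), where 6095 = lcm(115, 265).
gcd(6095, 75) = 5 and 5 | (56 − 2111), so the pair is consistent; merging gives n ≡ 38681 (mod 91425), where 91425 = lcm(6095, 75).
The solution is unique modulo lcm(115, 265, 75) = 91425.

38681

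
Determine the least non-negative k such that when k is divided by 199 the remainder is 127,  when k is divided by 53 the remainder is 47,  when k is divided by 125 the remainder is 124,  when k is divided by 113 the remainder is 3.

99246999

From k ≡ 127 (mod 199) write k = 127 + 199t. Substituting into k ≡ 47 (mod 53) gives 199t ≡ 26 (mod 53), and since 40⁻¹ ≡ 4 (mod 53), t ≡ 51. Hence k ≡ 127 + 199·51 = 10276 (mod 10547).
From k ≡ 10276 (mod 10547) write k = 10276 + 10547t. Substituting into k ≡ 124 (mod 125) gives 10547t ≡ 98 (mod 125), and since 47⁻¹ ≡ 8 (mod 125), t ≡ 34. Hence k ≡ 10276 + 10547·34 = 368874 (mod 1318375).
From k ≡ 368874 (mod 1318375) write k = 368874 + 1318375t. Substituting into k ≡ 3 (mod 113) gives 1318375t ≡ 74 (mod 113), and since 4⁻¹ ≡ 85 (mod 113), t ≡ 75. Hence k ≡ 368874 + 1318375·75 = 99246999 (mod 148976375).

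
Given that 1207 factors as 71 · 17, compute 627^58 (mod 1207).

1075

Mod 71: 627 ≡ 59; 59^58 ≡ 10 (mod 71).
Mod 17: 627 ≡ 15; by Fermat, exponent reduces to 58 mod 16 = 10; 15^10 ≡ 4 (mod 17).
Combine by CRT: x ≡ 10 (mod 71), x ≡ 4 (mod 17) ⇒ x ≡ 1075 (mod 1207).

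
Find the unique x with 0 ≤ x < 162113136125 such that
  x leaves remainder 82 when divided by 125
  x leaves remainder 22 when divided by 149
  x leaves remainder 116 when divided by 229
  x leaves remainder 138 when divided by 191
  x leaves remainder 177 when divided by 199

48940810457

The moduli are pairwise coprime; N = 125·149·229·191·199 = 162113136125.
N/125 = 1296905089; 1296905089 ≡ 89 (mod 125); 89·59 ≡ 1, so inverse 59.
N/149 = 1088007625; 1088007625 ≡ 89 (mod 149); 89·72 ≡ 1, so inverse 72.
N/229 = 707917625; 707917625 ≡ 78 (mod 229); 78·138 ≡ 1, so inverse 138.
N/191 = 848759875; 848759875 ≡ 187 (mod 191); 187·143 ≡ 1, so inverse 143.
N/199 = 814638875; 814638875 ≡ 137 (mod 199); 137·138 ≡ 1, so inverse 138.
x ≡ 82·1296905089·59 + 22·1088007625·72 + 116·707917625·138 + 138·848759875·143 + 177·814638875·138 = 55977972773582.
55977972773582 mod 162113136125 = 48940810457.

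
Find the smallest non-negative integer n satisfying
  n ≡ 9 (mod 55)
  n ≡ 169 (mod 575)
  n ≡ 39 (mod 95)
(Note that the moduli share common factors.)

Combine the congruences pairwise.
gcd(55, 575) = 5 and 5 | (169 − 9), so the pair is consistent; merging gives n ≡ 5344 (mod 6325), where 6325 = lcm(55, 575).
gcd(6325, 95) = 5 and 5 | (39 − 5344), so the pair is consistent; merging gives n ≡ 17994 (mod 120175), where 120175 = lcm(6325, 95).
The solution is unique modulo lcm(55, 575, 95) = 120175.

17994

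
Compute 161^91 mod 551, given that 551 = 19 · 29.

Mod 19: 161 ≡ 9; by Fermat, exponent reduces to 91 mod 18 = 1; 9^1 ≡ 9 (mod 19).
Mod 29: 161 ≡ 16; by Fermat, exponent reduces to 91 mod 28 = 7; 16^7 ≡ 1 (mod 29).
Combine by CRT: x ≡ 9 (mod 19), x ≡ 1 (mod 29) ⇒ x ≡ 465 (mod 551).

465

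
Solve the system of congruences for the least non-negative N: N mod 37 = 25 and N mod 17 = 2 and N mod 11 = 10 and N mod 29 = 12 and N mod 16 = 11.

The moduli are pairwise coprime; M = 37·17·11·29·16 = 3210416.
M/37 = 86768; 86768 ≡ 3 (mod 37); 3·25 ≡ 1, so inverse 25.
M/17 = 188848; 188848 ≡ 12 (mod 17); 12·10 ≡ 1, so inverse 10.
M/11 = 291856; 291856 ≡ 4 (mod 11); 4·3 ≡ 1, so inverse 3.
M/29 = 110704; 110704 ≡ 11 (mod 29); 11·8 ≡ 1, so inverse 8.
M/16 = 200651; 200651 ≡ 11 (mod 16); 11·3 ≡ 1, so inverse 3.
N ≡ 25·86768·25 + 2·188848·10 + 10·291856·3 + 12·110704·8 + 11·200651·3 = 84011707.
84011707 mod 3210416 = 540891.

540891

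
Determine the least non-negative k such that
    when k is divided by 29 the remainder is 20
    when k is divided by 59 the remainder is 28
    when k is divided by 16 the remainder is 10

The moduli are pairwise coprime; N = 29·59·16 = 27376.
N/29 = 944; 944 ≡ 16 (mod 29); 16·20 ≡ 1, so inverse 20.
N/59 = 464; 464 ≡ 51 (mod 59); 51·22 ≡ 1, so inverse 22.
N/16 = 1711; 1711 ≡ 15 (mod 16); 15·15 ≡ 1, so inverse 15.
k ≡ 20·944·20 + 28·464·22 + 10·1711·15 = 920074.
920074 mod 27376 = 16666.

16666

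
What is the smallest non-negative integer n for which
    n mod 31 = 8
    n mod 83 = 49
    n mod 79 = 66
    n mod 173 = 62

The moduli are pairwise coprime; M = 31·83·79·173 = 35165191.
M/31 = 1134361; 1134361 ≡ 9 (mod 31); 9·7 ≡ 1, so inverse 7.
M/83 = 423677; 423677 ≡ 45 (mod 83); 45·24 ≡ 1, so inverse 24.
M/79 = 445129; 445129 ≡ 43 (mod 79); 43·68 ≡ 1, so inverse 68.
M/173 = 203267; 203267 ≡ 165 (mod 173); 165·108 ≡ 1, so inverse 108.
n ≡ 8·1134361·7 + 49·423677·24 + 66·445129·68 + 62·203267·108 = 3920583152.
3920583152 mod 35165191 = 17246951.

17246951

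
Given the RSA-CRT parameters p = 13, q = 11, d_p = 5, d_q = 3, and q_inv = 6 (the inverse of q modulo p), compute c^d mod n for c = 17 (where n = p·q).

m₁ = c^(d_p) mod p: c ≡ 4 (mod 13), and 4^5 mod 13 = 10.
m₂ = c^(d_q) mod q: c ≡ 6 (mod 11), and 6^3 mod 11 = 7.
h = q_inv·(m₁ − m₂) mod p = 6·(10 − 7) mod 13 = 5.
m = m₂ + h·q = 7 + 5·11 = 62.

62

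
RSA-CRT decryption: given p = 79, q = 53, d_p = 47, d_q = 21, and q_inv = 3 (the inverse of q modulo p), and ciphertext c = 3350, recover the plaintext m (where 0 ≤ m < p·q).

1898

m₁ = c^(d_p) mod p: c ≡ 32 (mod 79), and 32^47 mod 79 = 2.
m₂ = c^(d_q) mod q: c ≡ 11 (mod 53), and 11^21 mod 53 = 43.
h = q_inv·(m₁ − m₂) mod p = 3·(2 − 43) mod 79 = 35.
m = m₂ + h·q = 43 + 35·53 = 1898.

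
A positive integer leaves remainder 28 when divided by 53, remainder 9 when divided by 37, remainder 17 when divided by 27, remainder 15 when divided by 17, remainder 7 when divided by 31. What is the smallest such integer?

From n ≡ 28 (mod 53) write n = 28 + 53t. Substituting into n ≡ 9 (mod 37) gives 53t ≡ 18 (mod 37), and since 16⁻¹ ≡ 7 (mod 37), t ≡ 15. Hence n ≡ 28 + 53·15 = 823 (mod 1961).
From n ≡ 823 (mod 1961) write n = 823 + 1961t. Substituting into n ≡ 17 (mod 27) gives 1961t ≡ 4 (mod 27), and since 17⁻¹ ≡ 8 (mod 27), t ≡ 5. Hence n ≡ 823 + 1961·5 = 10628 (mod 52947).
From n ≡ 10628 (mod 52947) write n = 10628 + 52947t. Substituting into n ≡ 15 (mod 17) gives 52947t ≡ 12 (mod 17), and since 9⁻¹ ≡ 2 (mod 17), t ≡ 7. Hence n ≡ 10628 + 52947·7 = 381257 (mod 900099).
From n ≡ 381257 (mod 900099) write n = 381257 + 900099t. Substituting into n ≡ 7 (mod 31) gives 900099t ≡ 19 (mod 31), and since 14⁻¹ ≡ 20 (mod 31), t ≡ 8. Hence n ≡ 381257 + 900099·8 = 7582049 (mod 27903069).

7582049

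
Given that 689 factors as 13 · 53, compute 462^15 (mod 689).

252

Mod 13: 462 ≡ 7; by Fermat, exponent reduces to 15 mod 12 = 3; 7^3 ≡ 5 (mod 13).
Mod 53: 462 ≡ 38; 38^15 ≡ 40 (mod 53).
Combine by CRT: x ≡ 5 (mod 13), x ≡ 40 (mod 53) ⇒ x ≡ 252 (mod 689).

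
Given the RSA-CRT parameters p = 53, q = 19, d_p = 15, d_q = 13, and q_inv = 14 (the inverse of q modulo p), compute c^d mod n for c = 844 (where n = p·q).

m₁ = c^(d_p) mod p: c ≡ 49 (mod 53), and 49^15 mod 53 = 16.
m₂ = c^(d_q) mod q: c ≡ 8 (mod 19), and 8^13 mod 19 = 8.
h = q_inv·(m₁ − m₂) mod p = 14·(16 − 8) mod 53 = 6.
m = m₂ + h·q = 8 + 6·19 = 122.

122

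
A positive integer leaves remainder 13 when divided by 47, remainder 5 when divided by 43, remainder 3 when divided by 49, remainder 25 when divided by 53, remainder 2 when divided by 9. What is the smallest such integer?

1499501

The moduli are pairwise coprime; N = 47·43·49·53·9 = 47236833.
N/47 = 1005039; 1005039 ≡ 38 (mod 47); 38·26 ≡ 1, so inverse 26.
N/43 = 1098531; 1098531 ≡ 10 (mod 43); 10·13 ≡ 1, so inverse 13.
N/49 = 964017; 964017 ≡ 40 (mod 49); 40·38 ≡ 1, so inverse 38.
N/53 = 891261; 891261 ≡ 13 (mod 53); 13·49 ≡ 1, so inverse 49.
N/9 = 5248537; 5248537 ≡ 7 (mod 9); 7·4 ≡ 1, so inverse 4.
a ≡ 13·1005039·26 + 5·1098531·13 + 3·964017·38 + 25·891261·49 + 2·5248537·4 = 1654788656.
1654788656 mod 47236833 = 1499501.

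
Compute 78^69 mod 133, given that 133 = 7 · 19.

Mod 7: 78 ≡ 1; by Fermat, exponent reduces to 69 mod 6 = 3; 1^3 ≡ 1 (mod 7).
Mod 19: 78 ≡ 2; by Fermat, exponent reduces to 69 mod 18 = 15; 2^15 ≡ 12 (mod 19).
Combine by CRT: x ≡ 1 (mod 7), x ≡ 12 (mod 19) ⇒ x ≡ 50 (mod 133).

50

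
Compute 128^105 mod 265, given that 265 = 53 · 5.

128

Mod 53: 128 ≡ 22; by Fermat, exponent reduces to 105 mod 52 = 1; 22^1 ≡ 22 (mod 53).
Mod 5: 128 ≡ 3; by Fermat, exponent reduces to 105 mod 4 = 1; 3^1 ≡ 3 (mod 5).
Combine by CRT: x ≡ 22 (mod 53), x ≡ 3 (mod 5) ⇒ x ≡ 128 (mod 265).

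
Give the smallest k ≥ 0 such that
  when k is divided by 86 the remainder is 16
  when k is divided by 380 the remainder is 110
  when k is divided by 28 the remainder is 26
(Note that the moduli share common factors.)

79910

gcd(86, 380) = 2 and 2 | (110 − 16), so the pair is consistent; merging gives k ≡ 14550 (mod 16340), where 16340 = lcm(86, 380).
gcd(16340, 28) = 4 and 4 | (26 − 14550), so the pair is consistent; merging gives k ≡ 79910 (mod 114380), where 114380 = lcm(16340, 28).
The solution is unique modulo lcm(86, 380, 28) = 114380.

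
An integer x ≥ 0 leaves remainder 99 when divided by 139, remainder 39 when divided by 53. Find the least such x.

516

From x ≡ 99 (mod 139) write x = 99 + 139t. Substituting into x ≡ 39 (mod 53) gives 139t ≡ 46 (mod 53), and since 33⁻¹ ≡ 45 (mod 53), t ≡ 3. Hence x ≡ 99 + 139·3 = 516 (mod 7367).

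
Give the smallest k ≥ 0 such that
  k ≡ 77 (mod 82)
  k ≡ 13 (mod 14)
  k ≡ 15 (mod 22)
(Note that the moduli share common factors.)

2127

Combine the congruences pairwise.
gcd(82, 14) = 2 and 2 | (13 − 77), so the pair is consistent; merging gives k ≡ 405 (mod 574), where 574 = lcm(82, 14).
gcd(574, 22) = 2 and 2 | (15 − 405), so the pair is consistent; merging gives k ≡ 2127 (mod 6314), where 6314 = lcm(574, 22).
The solution is unique modulo lcm(82, 14, 22) = 6314.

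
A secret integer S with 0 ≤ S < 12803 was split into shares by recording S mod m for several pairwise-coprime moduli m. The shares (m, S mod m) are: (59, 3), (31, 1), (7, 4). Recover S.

The moduli are pairwise coprime; N = 59·31·7 = 12803.
N/59 = 217; 217 ≡ 40 (mod 59); 40·31 ≡ 1, so inverse 31.
N/31 = 413; 413 ≡ 10 (mod 31); 10·28 ≡ 1, so inverse 28.
N/7 = 1829; 1829 ≡ 2 (mod 7); 2·4 ≡ 1, so inverse 4.
S ≡ 3·217·31 + 1·413·28 + 4·1829·4 = 61009.
61009 mod 12803 = 9797.

9797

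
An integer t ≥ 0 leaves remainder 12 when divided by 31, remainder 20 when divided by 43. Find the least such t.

880

From t ≡ 12 (mod 31) write t = 12 + 31s. Substituting into t ≡ 20 (mod 43) gives 31s ≡ 8 (mod 43), and since 31⁻¹ ≡ 25 (mod 43), s ≡ 28. Hence t ≡ 12 + 31·28 = 880 (mod 1333).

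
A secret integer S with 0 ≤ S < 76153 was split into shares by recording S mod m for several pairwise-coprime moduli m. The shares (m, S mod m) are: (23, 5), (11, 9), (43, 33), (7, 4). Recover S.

The moduli are pairwise coprime; N = 23·11·43·7 = 76153.
N/23 = 3311; 3311 ≡ 22 (mod 23); 22·22 ≡ 1, so inverse 22.
N/11 = 6923; 6923 ≡ 4 (mod 11); 4·3 ≡ 1, so inverse 3.
N/43 = 1771; 1771 ≡ 8 (mod 43); 8·27 ≡ 1, so inverse 27.
N/7 = 10879; 10879 ≡ 1 (mod 7), inverse 1.
S ≡ 5·3311·22 + 9·6923·3 + 33·1771·27 + 4·10879·1 = 2172608.
2172608 mod 76153 = 40324.

40324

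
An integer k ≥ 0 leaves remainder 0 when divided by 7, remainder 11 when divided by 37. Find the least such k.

Combine the congruences pairwise.
From k ≡ 0 (mod 7) write k = 0 + 7t. Substituting into k ≡ 11 (mod 37) gives 7t ≡ 11 (mod 37), and since 7⁻¹ ≡ 16 (mod 37), t ≡ 28. Hence k ≡ 0 + 7·28 = 196 (mod 259).

196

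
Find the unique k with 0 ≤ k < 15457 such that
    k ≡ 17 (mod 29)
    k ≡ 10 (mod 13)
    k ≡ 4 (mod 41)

Combine the congruences pairwise.
From k ≡ 17 (mod 29) write k = 17 + 29t. Substituting into k ≡ 10 (mod 13) gives 29t ≡ 6 (mod 13), and since 3⁻¹ ≡ 9 (mod 13), t ≡ 2. Hence k ≡ 17 + 29·2 = 75 (mod 377).
From k ≡ 75 (mod 377) write k = 75 + 377t. Substituting into k ≡ 4 (mod 41) gives 377t ≡ 11 (mod 41), and since 8⁻¹ ≡ 36 (mod 41), t ≡ 27. Hence k ≡ 75 + 377·27 = 10254 (mod 15457).

10254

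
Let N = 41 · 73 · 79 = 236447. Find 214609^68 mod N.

106418

Mod 41: 214609 ≡ 15; by Fermat, exponent reduces to 68 mod 40 = 28; 15^28 ≡ 23 (mod 41).
Mod 73: 214609 ≡ 62; 62^68 ≡ 57 (mod 73).
Mod 79: 214609 ≡ 45; 45^68 ≡ 5 (mod 79).
Combine by CRT: x ≡ 23 (mod 41), x ≡ 57 (mod 73), x ≡ 5 (mod 79) ⇒ x ≡ 106418 (mod 236447).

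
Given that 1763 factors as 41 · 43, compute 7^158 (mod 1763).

651

Mod 41: 7 ≡ 7; by Fermat, exponent reduces to 158 mod 40 = 38; 7^38 ≡ 36 (mod 41).
Mod 43: 7 ≡ 7; by Fermat, exponent reduces to 158 mod 42 = 32; 7^32 ≡ 6 (mod 43).
Combine by CRT: x ≡ 36 (mod 41), x ≡ 6 (mod 43) ⇒ x ≡ 651 (mod 1763).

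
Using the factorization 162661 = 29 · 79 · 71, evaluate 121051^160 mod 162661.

Mod 29: 121051 ≡ 5; by Fermat, exponent reduces to 160 mod 28 = 20; 5^20 ≡ 23 (mod 29).
Mod 79: 121051 ≡ 23; by Fermat, exponent reduces to 160 mod 78 = 4; 23^4 ≡ 23 (mod 79).
Mod 71: 121051 ≡ 67; by Fermat, exponent reduces to 160 mod 70 = 20; 67^20 ≡ 32 (mod 71).
Combine by CRT: x ≡ 23 (mod 29), x ≡ 23 (mod 79), x ≡ 32 (mod 71) ⇒ x ≡ 146647 (mod 162661).

146647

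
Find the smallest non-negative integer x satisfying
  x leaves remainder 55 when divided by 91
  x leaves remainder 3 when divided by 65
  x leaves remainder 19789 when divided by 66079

gcd(91, 65) = 13 and 13 | (3 − 55), so the pair is consistent; merging gives x ≡ 328 (mod 455), where 455 = lcm(91, 65).
gcd(455, 66079) = 13 and 13 | (19789 − 328), so the pair is consistent; merging gives x ≡ 85868 (mod 2312765), where 2312765 = lcm(455, 66079).
The solution is unique modulo lcm(91, 65, 66079) = 2312765.

85868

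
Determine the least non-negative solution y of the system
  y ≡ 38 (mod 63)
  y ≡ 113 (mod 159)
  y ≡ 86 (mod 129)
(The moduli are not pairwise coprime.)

Combine the congruences pairwise.
gcd(63, 159) = 3 and 3 | (113 − 38), so the pair is consistent; merging gives y ≡ 2180 (mod 3339), where 3339 = lcm(63, 159).
gcd(3339, 129) = 3 and 3 | (86 − 2180), so the pair is consistent; merging gives y ≡ 8858 (mod 143577), where 143577 = lcm(3339, 129).
The solution is unique modulo lcm(63, 159, 129) = 143577.

8858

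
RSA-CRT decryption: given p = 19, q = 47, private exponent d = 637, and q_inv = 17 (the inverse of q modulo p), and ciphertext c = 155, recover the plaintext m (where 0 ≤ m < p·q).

2

d_p = d mod (p−1) = 637 mod 18 = 7; d_q = d mod (q−1) = 39.
m₁ = c^(d_p) mod p: c ≡ 3 (mod 19), and 3^7 mod 19 = 2.
m₂ = c^(d_q) mod q: c ≡ 14 (mod 47), and 14^39 mod 47 = 2.
h = q_inv·(m₁ − m₂) mod p = 17·(2 − 2) mod 19 = 0.
m = m₂ + h·q = 2 + 0·47 = 2.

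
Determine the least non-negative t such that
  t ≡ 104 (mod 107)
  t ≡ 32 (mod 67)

From t ≡ 104 (mod 107) write t = 104 + 107s. Substituting into t ≡ 32 (mod 67) gives 107s ≡ 62 (mod 67), and since 40⁻¹ ≡ 62 (mod 67), s ≡ 25. Hence t ≡ 104 + 107·25 = 2779 (mod 7169).

2779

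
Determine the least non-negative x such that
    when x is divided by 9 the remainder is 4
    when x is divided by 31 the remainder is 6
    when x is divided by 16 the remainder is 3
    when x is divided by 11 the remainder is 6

From x ≡ 4 (mod 9) write x = 4 + 9t. Substituting into x ≡ 6 (mod 31) gives 9t ≡ 2 (mod 31), and since 9⁻¹ ≡ 7 (mod 31), t ≡ 14. Hence x ≡ 4 + 9·14 = 130 (mod 279).
From x ≡ 130 (mod 279) write x = 130 + 279t. Substituting into x ≡ 3 (mod 16) gives 279t ≡ 1 (mod 16), and since 7⁻¹ ≡ 7 (mod 16), t ≡ 7. Hence x ≡ 130 + 279·7 = 2083 (mod 4464).
From x ≡ 2083 (mod 4464) write x = 2083 + 4464t. Substituting into x ≡ 6 (mod 11) gives 4464t ≡ 2 (mod 11), and since 9⁻¹ ≡ 5 (mod 11), t ≡ 10. Hence x ≡ 2083 + 4464·10 = 46723 (mod 49104).

46723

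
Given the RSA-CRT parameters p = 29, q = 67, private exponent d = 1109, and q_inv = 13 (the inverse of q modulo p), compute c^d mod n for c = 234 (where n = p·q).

920

d_p = d mod (p−1) = 1109 mod 28 = 17; d_q = d mod (q−1) = 53.
m₁ = c^(d_p) mod p: c ≡ 2 (mod 29), and 2^17 mod 29 = 21.
m₂ = c^(d_q) mod q: c ≡ 33 (mod 67), and 33^53 mod 67 = 49.
h = q_inv·(m₁ − m₂) mod p = 13·(21 − 49) mod 29 = 13.
m = m₂ + h·q = 49 + 13·67 = 920.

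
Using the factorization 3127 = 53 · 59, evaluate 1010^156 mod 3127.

743

Mod 53: 1010 ≡ 3; since 52 | 156, by Fermat 3^156 ≡ 1 (mod 53).
Mod 59: 1010 ≡ 7; by Fermat, exponent reduces to 156 mod 58 = 40; 7^40 ≡ 35 (mod 59).
Combine by CRT: x ≡ 1 (mod 53), x ≡ 35 (mod 59) ⇒ x ≡ 743 (mod 3127).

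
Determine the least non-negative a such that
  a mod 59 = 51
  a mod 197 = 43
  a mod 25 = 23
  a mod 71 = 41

Combine the congruences pairwise.
From a ≡ 51 (mod 59) write a = 51 + 59t. Substituting into a ≡ 43 (mod 197) gives 59t ≡ 189 (mod 197), and since 59⁻¹ ≡ 187 (mod 197), t ≡ 80. Hence a ≡ 51 + 59·80 = 4771 (mod 11623).
From a ≡ 4771 (mod 11623) write a = 4771 + 11623t. Substituting into a ≡ 23 (mod 25) gives 11623t ≡ 2 (mod 25), and since 23⁻¹ ≡ 12 (mod 25), t ≡ 24. Hence a ≡ 4771 + 11623·24 = 283723 (mod 290575).
From a ≡ 283723 (mod 290575) write a = 283723 + 290575t. Substituting into a ≡ 41 (mod 71) gives 290575t ≡ 34 (mod 71), and since 43⁻¹ ≡ 38 (mod 71), t ≡ 14. Hence a ≡ 283723 + 290575·14 = 4351773 (mod 20630825).

4351773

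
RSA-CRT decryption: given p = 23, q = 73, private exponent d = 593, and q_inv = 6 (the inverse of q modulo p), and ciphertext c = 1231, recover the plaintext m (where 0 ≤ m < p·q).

d_p = d mod (p−1) = 593 mod 22 = 21; d_q = d mod (q−1) = 17.
m₁ = c^(d_p) mod p: c ≡ 12 (mod 23), and 12^21 mod 23 = 2.
m₂ = c^(d_q) mod q: c ≡ 63 (mod 73), and 63^17 mod 73 = 63.
h = q_inv·(m₁ − m₂) mod p = 6·(2 − 63) mod 23 = 2.
m = m₂ + h·q = 63 + 2·73 = 209.

209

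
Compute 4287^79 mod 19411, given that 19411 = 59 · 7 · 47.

Mod 59: 4287 ≡ 39; by Fermat, exponent reduces to 79 mod 58 = 21; 39^21 ≡ 47 (mod 59).
Mod 7: 4287 ≡ 3; by Fermat, exponent reduces to 79 mod 6 = 1; 3^1 ≡ 3 (mod 7).
Mod 47: 4287 ≡ 10; by Fermat, exponent reduces to 79 mod 46 = 33; 10^33 ≡ 26 (mod 47).
Combine by CRT: x ≡ 47 (mod 59), x ≡ 3 (mod 7), x ≡ 26 (mod 47) ⇒ x ≡ 8956 (mod 19411).

8956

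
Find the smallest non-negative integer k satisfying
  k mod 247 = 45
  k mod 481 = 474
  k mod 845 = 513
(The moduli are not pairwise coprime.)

Combine the congruences pairwise.
gcd(247, 481) = 13 and 13 | (474 − 45), so the pair is consistent; merging gives k ≡ 7208 (mod 9139), where 9139 = lcm(247, 481).
gcd(9139, 845) = 13 and 13 | (513 − 7208), so the pair is consistent; merging gives k ≡ 52903 (mod 594035), where 594035 = lcm(9139, 845).
The solution is unique modulo lcm(247, 481, 845) = 594035.

52903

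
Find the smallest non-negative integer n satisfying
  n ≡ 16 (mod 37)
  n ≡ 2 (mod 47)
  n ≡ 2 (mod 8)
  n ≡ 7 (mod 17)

The moduli are pairwise coprime; M = 37·47·8·17 = 236504.
M/37 = 6392; 6392 ≡ 28 (mod 37); 28·4 ≡ 1, so inverse 4.
M/47 = 5032; 5032 ≡ 3 (mod 47); 3·16 ≡ 1, so inverse 16.
M/8 = 29563; 29563 ≡ 3 (mod 8); 3·3 ≡ 1, so inverse 3.
M/17 = 13912; 13912 ≡ 6 (mod 17); 6·3 ≡ 1, so inverse 3.
n ≡ 16·6392·4 + 2·5032·16 + 2·29563·3 + 7·13912·3 = 1039642.
1039642 mod 236504 = 93626.

93626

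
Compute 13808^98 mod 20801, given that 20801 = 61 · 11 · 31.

Mod 61: 13808 ≡ 22; by Fermat, exponent reduces to 98 mod 60 = 38; 22^38 ≡ 12 (mod 61).
Mod 11: 13808 ≡ 3; by Fermat, exponent reduces to 98 mod 10 = 8; 3^8 ≡ 5 (mod 11).
Mod 31: 13808 ≡ 13; by Fermat, exponent reduces to 98 mod 30 = 8; 13^8 ≡ 7 (mod 31).
Combine by CRT: x ≡ 12 (mod 61), x ≡ 5 (mod 11), x ≡ 7 (mod 31) ⇒ x ≡ 7881 (mod 20801).

7881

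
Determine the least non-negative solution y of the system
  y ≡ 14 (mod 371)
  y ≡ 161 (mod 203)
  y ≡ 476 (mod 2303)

gcd(371, 203) = 7 and 7 | (161 − 14), so the pair is consistent; merging gives y ≡ 7063 (mod 10759), where 10759 = lcm(371, 203).
gcd(10759, 2303) = 7 and 7 | (476 − 7063), so the pair is consistent; merging gives y ≡ 2427838 (mod 3539711), where 3539711 = lcm(10759, 2303).
The solution is unique modulo lcm(371, 203, 2303) = 3539711.

2427838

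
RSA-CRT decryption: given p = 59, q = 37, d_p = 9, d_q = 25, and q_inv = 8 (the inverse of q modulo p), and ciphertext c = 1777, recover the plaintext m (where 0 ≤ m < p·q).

852

m₁ = c^(d_p) mod p: c ≡ 7 (mod 59), and 7^9 mod 59 = 26.
m₂ = c^(d_q) mod q: c ≡ 1 (mod 37), and 1^25 mod 37 = 1.
h = q_inv·(m₁ − m₂) mod p = 8·(26 − 1) mod 59 = 23.
m = m₂ + h·q = 1 + 23·37 = 852.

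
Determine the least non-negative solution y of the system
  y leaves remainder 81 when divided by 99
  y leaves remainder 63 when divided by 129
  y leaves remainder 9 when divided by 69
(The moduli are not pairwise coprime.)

gcd(99, 129) = 3 and 3 | (63 − 81), so the pair is consistent; merging gives y ≡ 3546 (mod 4257), where 4257 = lcm(99, 129).
gcd(4257, 69) = 3 and 3 | (9 − 3546), so the pair is consistent; merging gives y ≡ 63144 (mod 97911), where 97911 = lcm(4257, 69).
The solution is unique modulo lcm(99, 129, 69) = 97911.

63144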